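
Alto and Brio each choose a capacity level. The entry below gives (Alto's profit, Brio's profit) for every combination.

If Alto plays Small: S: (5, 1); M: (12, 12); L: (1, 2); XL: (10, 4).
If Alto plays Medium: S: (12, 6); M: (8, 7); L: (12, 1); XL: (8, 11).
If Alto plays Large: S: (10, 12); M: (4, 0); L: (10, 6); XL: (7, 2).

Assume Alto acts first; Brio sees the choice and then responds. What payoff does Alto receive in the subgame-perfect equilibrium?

12

Solve by backward induction (Alto leads).
- Small → Brio plays M (best of 1, 12, 2, 4); Alto gets 12.
- Medium → Brio plays XL (best of 6, 7, 1, 11); Alto gets 8.
- Large → Brio plays S (best of 12, 0, 6, 2); Alto gets 10.
Among 12, 8, 10, the best is 12 at Small. Subgame-perfect outcome: (Small, M) with payoffs (12, 12).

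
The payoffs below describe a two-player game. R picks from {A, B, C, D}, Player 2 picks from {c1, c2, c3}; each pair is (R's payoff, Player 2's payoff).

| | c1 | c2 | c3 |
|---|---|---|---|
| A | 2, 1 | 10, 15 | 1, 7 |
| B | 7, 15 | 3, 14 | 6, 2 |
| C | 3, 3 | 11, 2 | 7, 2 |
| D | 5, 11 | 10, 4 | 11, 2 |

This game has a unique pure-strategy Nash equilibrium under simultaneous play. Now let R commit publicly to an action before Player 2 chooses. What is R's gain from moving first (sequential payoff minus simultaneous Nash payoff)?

3

Solve by backward induction (R leads).
- A: BR = c2, leader payoff 10.
- B: BR = c1, leader payoff 7.
- C: BR = c1, leader payoff 3.
- D: BR = c1, leader payoff 5.
Among 10, 7, 3, 5, the best is 10 at A. Subgame-perfect outcome: (A, c2) with payoffs (10, 15).
Now find the simultaneous Nash equilibrium.
R's best replies: c1→B; c2→C; c3→D.
Player 2's best replies: A→c2; B→c1; C→c1; D→c1.
The unique mutual best reply is (B, c1), giving (7, 15).
R's commitment gain: 10 − 7 = 3.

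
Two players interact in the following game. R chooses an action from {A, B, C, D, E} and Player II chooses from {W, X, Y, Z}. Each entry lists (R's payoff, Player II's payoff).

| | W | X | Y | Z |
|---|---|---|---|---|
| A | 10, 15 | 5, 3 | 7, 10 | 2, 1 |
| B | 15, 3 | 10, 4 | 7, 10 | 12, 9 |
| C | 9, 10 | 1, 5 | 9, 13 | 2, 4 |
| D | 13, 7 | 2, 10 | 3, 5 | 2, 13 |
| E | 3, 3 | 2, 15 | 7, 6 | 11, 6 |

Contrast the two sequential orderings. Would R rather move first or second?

first

If R leads: Player II's best replies are A→W, B→Y, C→Y, D→Z, E→X; R's induced payoffs 10, 7, 9, 2, 2; outcome (A, W), payoffs (10, 15).
If Player II leads: R's best replies are W→B, X→B, Y→C, Z→B; Player II's induced payoffs 3, 4, 13, 9; outcome (C, Y), payoffs (9, 13).
R gets 10 moving first and 9 moving second, so R prefers to move first.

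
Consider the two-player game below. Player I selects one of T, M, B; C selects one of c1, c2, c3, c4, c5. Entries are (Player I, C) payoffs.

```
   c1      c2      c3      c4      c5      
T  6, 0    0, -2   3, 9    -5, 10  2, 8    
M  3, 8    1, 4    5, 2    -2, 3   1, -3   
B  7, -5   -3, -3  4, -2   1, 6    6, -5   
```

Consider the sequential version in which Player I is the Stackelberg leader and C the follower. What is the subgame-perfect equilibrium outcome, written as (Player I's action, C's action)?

Solve by backward induction (Player I leads).
- T: C compares 0, -2, 9, 10, 8 and picks c4; Player I would get -5.
- M: C compares 8, 4, 2, 3, -3 and picks c1; Player I would get 3.
- B: C compares -5, -3, -2, 6, -5 and picks c4; Player I would get 1.
Player I's induced payoffs are -5, 3, 1, so Player I commits to M. Subgame-perfect outcome: (M, c1) with payoffs (3, 8).

(M, c1)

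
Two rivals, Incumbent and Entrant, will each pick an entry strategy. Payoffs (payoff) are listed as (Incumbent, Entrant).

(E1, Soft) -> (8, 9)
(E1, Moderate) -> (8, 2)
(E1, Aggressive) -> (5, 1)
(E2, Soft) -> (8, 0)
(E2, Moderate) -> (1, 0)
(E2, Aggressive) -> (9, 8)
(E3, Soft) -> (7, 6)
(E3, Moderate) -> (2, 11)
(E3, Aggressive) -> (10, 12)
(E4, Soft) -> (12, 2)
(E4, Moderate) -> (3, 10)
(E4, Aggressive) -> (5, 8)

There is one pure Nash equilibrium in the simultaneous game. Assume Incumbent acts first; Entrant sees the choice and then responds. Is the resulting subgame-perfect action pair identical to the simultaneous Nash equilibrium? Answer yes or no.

yes

Solve by backward induction (Incumbent leads).
- E1 → Entrant plays Soft (best of 9, 2, 1); Incumbent gets 8.
- E2 → Entrant plays Aggressive (best of 0, 0, 8); Incumbent gets 9.
- E3 → Entrant plays Aggressive (best of 6, 11, 12); Incumbent gets 10.
- E4 → Entrant plays Moderate (best of 2, 10, 8); Incumbent gets 3.
Incumbent's induced payoffs are 8, 9, 10, 3, so Incumbent commits to E3. Subgame-perfect outcome: (E3, Aggressive) with payoffs (10, 12).
For the simultaneous game, intersect best replies.
Incumbent's best replies: Soft→E4; Moderate→E1; Aggressive→E3.
Entrant's best replies: E1→Soft; E2→Aggressive; E3→Aggressive; E4→Moderate.
The unique mutual best reply is (E3, Aggressive), giving (10, 12).
Sequential outcome (E3, Aggressive) coincides with the Nash profile (E3, Aggressive).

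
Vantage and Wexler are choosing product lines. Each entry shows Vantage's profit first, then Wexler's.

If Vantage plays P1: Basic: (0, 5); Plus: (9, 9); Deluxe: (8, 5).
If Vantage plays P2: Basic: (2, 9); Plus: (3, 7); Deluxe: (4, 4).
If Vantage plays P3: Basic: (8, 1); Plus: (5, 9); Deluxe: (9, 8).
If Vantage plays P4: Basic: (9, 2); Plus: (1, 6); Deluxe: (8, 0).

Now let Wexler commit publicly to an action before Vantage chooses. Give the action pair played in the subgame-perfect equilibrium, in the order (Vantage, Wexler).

Backward induction with Wexler moving first.
- Basic: Vantage compares 0, 2, 8, 9 and picks P4; Wexler would get 2.
- Plus: Vantage compares 9, 3, 5, 1 and picks P1; Wexler would get 9.
- Deluxe: Vantage compares 8, 4, 9, 8 and picks P3; Wexler would get 8.
Among 2, 9, 8, the best is 9 at Plus. Subgame-perfect outcome: (P1, Plus) with payoffs (9, 9).

(P1, Plus)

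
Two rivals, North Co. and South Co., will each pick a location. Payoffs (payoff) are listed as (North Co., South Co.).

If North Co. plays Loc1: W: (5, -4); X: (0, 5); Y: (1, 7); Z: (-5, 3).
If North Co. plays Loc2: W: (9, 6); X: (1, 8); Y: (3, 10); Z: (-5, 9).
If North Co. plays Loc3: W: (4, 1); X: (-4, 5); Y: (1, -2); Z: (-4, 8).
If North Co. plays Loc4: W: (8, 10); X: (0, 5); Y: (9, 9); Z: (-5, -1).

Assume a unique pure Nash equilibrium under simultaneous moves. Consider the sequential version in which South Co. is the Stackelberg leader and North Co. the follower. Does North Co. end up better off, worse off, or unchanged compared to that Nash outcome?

better off

North Co. best-responds to each possible South Co. move:
- W → North Co. plays Loc2 (best of 5, 9, 4, 8); South Co. gets 6.
- X → North Co. plays Loc2 (best of 0, 1, -4, 0); South Co. gets 8.
- Y → North Co. plays Loc4 (best of 1, 3, 1, 9); South Co. gets 9.
- Z → North Co. plays Loc3 (best of -5, -5, -4, -5); South Co. gets 8.
Maximizing over 6, 8, 9, 8, South Co. chooses Y. Subgame-perfect outcome: (Loc4, Y) with payoffs (9, 9).
Now find the simultaneous Nash equilibrium.
North Co.'s best replies: W→Loc2; X→Loc2; Y→Loc4; Z→Loc3.
South Co.'s best replies: Loc1→Y; Loc2→Y; Loc3→Z; Loc4→W.
The unique mutual best reply is (Loc3, Z), giving (-4, 8).
North Co. earns 9 sequentially versus -4 at the Nash outcome: better off.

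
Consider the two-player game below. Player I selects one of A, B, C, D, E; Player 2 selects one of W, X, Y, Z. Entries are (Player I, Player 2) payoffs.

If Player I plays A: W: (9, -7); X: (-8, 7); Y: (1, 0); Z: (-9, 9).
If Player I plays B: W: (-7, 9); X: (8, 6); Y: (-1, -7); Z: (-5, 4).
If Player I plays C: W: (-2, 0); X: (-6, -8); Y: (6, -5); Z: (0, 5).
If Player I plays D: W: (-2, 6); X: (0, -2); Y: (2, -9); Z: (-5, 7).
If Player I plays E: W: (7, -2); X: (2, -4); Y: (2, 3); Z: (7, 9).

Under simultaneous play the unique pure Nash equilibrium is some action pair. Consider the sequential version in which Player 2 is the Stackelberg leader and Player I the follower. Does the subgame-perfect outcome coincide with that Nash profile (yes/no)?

Player I best-responds to each possible Player 2 move:
- W: Player I compares 9, -7, -2, -2, 7 and picks A; Player 2 would get -7.
- X: Player I compares -8, 8, -6, 0, 2 and picks B; Player 2 would get 6.
- Y: Player I compares 1, -1, 6, 2, 2 and picks C; Player 2 would get -5.
- Z: Player I compares -9, -5, 0, -5, 7 and picks E; Player 2 would get 9.
Player 2's induced payoffs are -7, 6, -5, 9, so Player 2 commits to Z. Subgame-perfect outcome: (E, Z) with payoffs (7, 9).
Under simultaneous play:
Player I's best replies: W→A; X→B; Y→C; Z→E.
Player 2's best replies: A→Z; B→W; C→Z; D→Z; E→Z.
Only (E, Z) has each player best-responding; Nash payoffs (7, 9).
Sequential outcome (E, Z) coincides with the Nash profile (E, Z).

yes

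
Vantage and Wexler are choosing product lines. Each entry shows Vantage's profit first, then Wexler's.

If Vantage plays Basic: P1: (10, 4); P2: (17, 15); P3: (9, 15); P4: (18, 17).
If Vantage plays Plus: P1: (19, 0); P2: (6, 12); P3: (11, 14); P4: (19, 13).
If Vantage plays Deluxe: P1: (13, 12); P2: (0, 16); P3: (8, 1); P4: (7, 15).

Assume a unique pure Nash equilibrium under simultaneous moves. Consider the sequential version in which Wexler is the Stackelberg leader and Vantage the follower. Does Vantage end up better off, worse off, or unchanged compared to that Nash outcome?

Vantage best-responds to each possible Wexler move:
- P1: Vantage compares 10, 19, 13 and picks Plus; Wexler would get 0.
- P2: Vantage compares 17, 6, 0 and picks Basic; Wexler would get 15.
- P3: Vantage compares 9, 11, 8 and picks Plus; Wexler would get 14.
- P4: Vantage compares 18, 19, 7 and picks Plus; Wexler would get 13.
Wexler's induced payoffs are 0, 15, 14, 13, so Wexler commits to P2. Subgame-perfect outcome: (Basic, P2) with payoffs (17, 15).
For the simultaneous game, intersect best replies.
Vantage's best replies: P1→Plus; P2→Basic; P3→Plus; P4→Plus.
Wexler's best replies: Basic→P4; Plus→P3; Deluxe→P2.
Only (Plus, P3) has each player best-responding; Nash payoffs (11, 14).
Vantage earns 17 sequentially versus 11 at the Nash outcome: better off.

better off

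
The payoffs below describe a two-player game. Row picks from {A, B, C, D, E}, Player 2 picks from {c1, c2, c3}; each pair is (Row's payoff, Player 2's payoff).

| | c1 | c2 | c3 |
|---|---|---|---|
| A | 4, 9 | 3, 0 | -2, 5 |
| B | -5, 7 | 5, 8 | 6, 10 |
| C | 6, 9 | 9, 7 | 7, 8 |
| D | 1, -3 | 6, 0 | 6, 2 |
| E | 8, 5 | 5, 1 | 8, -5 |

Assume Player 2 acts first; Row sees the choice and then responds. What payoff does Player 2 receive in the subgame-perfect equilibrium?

Work backward from Row's decision.
- c1 → Row plays E (best of 4, -5, 6, 1, 8); Player 2 gets 5.
- c2 → Row plays C (best of 3, 5, 9, 6, 5); Player 2 gets 7.
- c3 → Row plays E (best of -2, 6, 7, 6, 8); Player 2 gets -5.
Maximizing over 5, 7, -5, Player 2 chooses c2. Subgame-perfect outcome: (C, c2) with payoffs (9, 7).

7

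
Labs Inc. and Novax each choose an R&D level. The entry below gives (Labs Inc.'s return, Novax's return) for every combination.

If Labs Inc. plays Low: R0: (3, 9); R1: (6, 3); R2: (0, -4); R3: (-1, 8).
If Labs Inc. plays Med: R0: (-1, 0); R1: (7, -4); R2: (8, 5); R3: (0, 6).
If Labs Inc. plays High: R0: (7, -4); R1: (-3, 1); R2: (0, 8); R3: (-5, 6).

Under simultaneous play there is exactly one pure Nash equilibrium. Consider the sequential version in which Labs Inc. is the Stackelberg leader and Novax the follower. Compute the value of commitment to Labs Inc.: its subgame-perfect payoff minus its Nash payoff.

Work backward from Novax's decision.
- Low → Novax plays R0 (best of 9, 3, -4, 8); Labs Inc. gets 3.
- Med → Novax plays R3 (best of 0, -4, 5, 6); Labs Inc. gets 0.
- High → Novax plays R2 (best of -4, 1, 8, 6); Labs Inc. gets 0.
Labs Inc.'s induced payoffs are 3, 0, 0, so Labs Inc. commits to Low. Subgame-perfect outcome: (Low, R0) with payoffs (3, 9).
Now find the simultaneous Nash equilibrium.
Labs Inc.'s best replies: R0→High; R1→Med; R2→Med; R3→Med.
Novax's best replies: Low→R0; Med→R3; High→R2.
The unique mutual best reply is (Med, R3), giving (0, 6).
Labs Inc.'s commitment gain: 3 − 0 = 3.

3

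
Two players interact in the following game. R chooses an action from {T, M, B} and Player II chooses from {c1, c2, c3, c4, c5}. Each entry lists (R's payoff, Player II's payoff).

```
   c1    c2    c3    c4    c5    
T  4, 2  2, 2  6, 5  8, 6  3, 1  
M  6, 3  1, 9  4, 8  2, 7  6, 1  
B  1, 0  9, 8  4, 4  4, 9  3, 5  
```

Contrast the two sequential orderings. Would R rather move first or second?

second

If R leads: Player II's best replies are T→c4, M→c2, B→c4; R's induced payoffs 8, 1, 4; outcome (T, c4), payoffs (8, 6).
If Player II leads: R's best replies are c1→M, c2→B, c3→T, c4→T, c5→M; Player II's induced payoffs 3, 8, 5, 6, 1; outcome (B, c2), payoffs (9, 8).
R gets 8 moving first and 9 moving second, so R prefers to move second.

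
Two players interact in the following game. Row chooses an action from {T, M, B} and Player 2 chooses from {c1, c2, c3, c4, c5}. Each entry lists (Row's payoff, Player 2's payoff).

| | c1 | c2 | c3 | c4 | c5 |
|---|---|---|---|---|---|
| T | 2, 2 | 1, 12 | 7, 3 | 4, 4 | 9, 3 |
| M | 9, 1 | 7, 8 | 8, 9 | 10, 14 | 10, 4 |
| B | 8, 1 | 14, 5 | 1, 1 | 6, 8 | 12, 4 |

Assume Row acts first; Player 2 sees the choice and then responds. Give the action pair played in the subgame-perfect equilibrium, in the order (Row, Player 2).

Player 2 best-responds to each possible Row move:
- T: Player 2 compares 2, 12, 3, 4, 3 and picks c2; Row would get 1.
- M: Player 2 compares 1, 8, 9, 14, 4 and picks c4; Row would get 10.
- B: Player 2 compares 1, 5, 1, 8, 4 and picks c4; Row would get 6.
Among 1, 10, 6, the best is 10 at M. Subgame-perfect outcome: (M, c4) with payoffs (10, 14).

(M, c4)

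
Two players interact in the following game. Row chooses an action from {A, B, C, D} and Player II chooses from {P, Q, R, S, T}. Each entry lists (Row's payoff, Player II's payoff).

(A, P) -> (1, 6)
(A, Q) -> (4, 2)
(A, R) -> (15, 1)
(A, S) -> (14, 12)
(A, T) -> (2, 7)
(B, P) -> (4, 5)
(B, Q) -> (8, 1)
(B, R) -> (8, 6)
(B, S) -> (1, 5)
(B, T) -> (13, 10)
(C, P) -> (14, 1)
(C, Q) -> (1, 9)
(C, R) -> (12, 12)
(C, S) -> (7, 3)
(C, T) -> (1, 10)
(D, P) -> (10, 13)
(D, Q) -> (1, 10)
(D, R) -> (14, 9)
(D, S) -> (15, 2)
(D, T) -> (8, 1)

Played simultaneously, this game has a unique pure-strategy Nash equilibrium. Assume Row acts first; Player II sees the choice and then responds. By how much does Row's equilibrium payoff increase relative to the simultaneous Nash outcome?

Work backward from Player II's decision.
- A → Player II plays S (best of 6, 2, 1, 12, 7); Row gets 14.
- B → Player II plays T (best of 5, 1, 6, 5, 10); Row gets 13.
- C → Player II plays R (best of 1, 9, 12, 3, 10); Row gets 12.
- D → Player II plays P (best of 13, 10, 9, 2, 1); Row gets 10.
Maximizing over 14, 13, 12, 10, Row chooses A. Subgame-perfect outcome: (A, S) with payoffs (14, 12).
Under simultaneous play:
Row's best replies: P→C; Q→B; R→A; S→D; T→B.
Player II's best replies: A→S; B→T; C→R; D→P.
The unique mutual best reply is (B, T), giving (13, 10).
Row's commitment gain: 14 − 13 = 1.

1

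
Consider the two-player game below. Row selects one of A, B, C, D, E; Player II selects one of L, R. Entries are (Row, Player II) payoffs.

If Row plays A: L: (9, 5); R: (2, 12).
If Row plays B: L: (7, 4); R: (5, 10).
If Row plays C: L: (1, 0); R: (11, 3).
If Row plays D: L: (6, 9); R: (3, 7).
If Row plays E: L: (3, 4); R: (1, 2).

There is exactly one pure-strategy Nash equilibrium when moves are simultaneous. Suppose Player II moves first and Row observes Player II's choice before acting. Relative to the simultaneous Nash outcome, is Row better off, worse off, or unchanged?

worse off

Row best-responds to each possible Player II move:
- L → Row plays A (best of 9, 7, 1, 6, 3); Player II gets 5.
- R → Row plays C (best of 2, 5, 11, 3, 1); Player II gets 3.
Player II's induced payoffs are 5, 3, so Player II commits to L. Subgame-perfect outcome: (A, L) with payoffs (9, 5).
For the simultaneous game, intersect best replies.
Row's best replies: L→A; R→C.
Player II's best replies: A→R; B→R; C→R; D→L; E→L.
The unique mutual best reply is (C, R), giving (11, 3).
Row earns 9 sequentially versus 11 at the Nash outcome: worse off.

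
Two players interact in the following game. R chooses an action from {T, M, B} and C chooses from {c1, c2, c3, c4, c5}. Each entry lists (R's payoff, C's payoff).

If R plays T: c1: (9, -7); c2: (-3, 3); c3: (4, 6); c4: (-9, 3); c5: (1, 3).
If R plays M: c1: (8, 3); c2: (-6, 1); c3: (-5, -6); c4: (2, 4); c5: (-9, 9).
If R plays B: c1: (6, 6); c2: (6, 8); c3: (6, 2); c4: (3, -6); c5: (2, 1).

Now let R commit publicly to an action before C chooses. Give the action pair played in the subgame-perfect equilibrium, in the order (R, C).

Solve by backward induction (R leads).
- T → C plays c3 (best of -7, 3, 6, 3, 3); R gets 4.
- M → C plays c5 (best of 3, 1, -6, 4, 9); R gets -9.
- B → C plays c2 (best of 6, 8, 2, -6, 1); R gets 6.
R's induced payoffs are 4, -9, 6, so R commits to B. Subgame-perfect outcome: (B, c2) with payoffs (6, 8).

(B, c2)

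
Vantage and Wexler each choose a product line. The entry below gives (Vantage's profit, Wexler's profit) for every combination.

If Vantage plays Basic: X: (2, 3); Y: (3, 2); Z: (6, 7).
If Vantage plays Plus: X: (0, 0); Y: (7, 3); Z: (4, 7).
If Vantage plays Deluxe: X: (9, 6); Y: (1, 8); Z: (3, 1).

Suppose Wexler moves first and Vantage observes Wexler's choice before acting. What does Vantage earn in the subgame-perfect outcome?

Backward induction with Wexler moving first.
- X: BR = Deluxe, leader payoff 6.
- Y: BR = Plus, leader payoff 3.
- Z: BR = Basic, leader payoff 7.
Among 6, 3, 7, the best is 7 at Z. Subgame-perfect outcome: (Basic, Z) with payoffs (6, 7).

6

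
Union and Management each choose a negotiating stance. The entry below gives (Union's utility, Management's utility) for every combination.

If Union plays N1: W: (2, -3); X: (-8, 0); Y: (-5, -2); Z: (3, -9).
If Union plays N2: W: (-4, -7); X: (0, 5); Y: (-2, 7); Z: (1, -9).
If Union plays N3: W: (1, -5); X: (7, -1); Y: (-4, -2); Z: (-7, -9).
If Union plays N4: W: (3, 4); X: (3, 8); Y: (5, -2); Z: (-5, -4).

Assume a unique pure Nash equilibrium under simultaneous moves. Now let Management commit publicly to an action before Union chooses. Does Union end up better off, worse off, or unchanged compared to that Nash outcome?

Backward induction with Management moving first.
- W → Union plays N4 (best of 2, -4, 1, 3); Management gets 4.
- X → Union plays N3 (best of -8, 0, 7, 3); Management gets -1.
- Y → Union plays N4 (best of -5, -2, -4, 5); Management gets -2.
- Z → Union plays N1 (best of 3, 1, -7, -5); Management gets -9.
Among 4, -1, -2, -9, the best is 4 at W. Subgame-perfect outcome: (N4, W) with payoffs (3, 4).
Under simultaneous play:
Union's best replies: W→N4; X→N3; Y→N4; Z→N1.
Management's best replies: N1→X; N2→Y; N3→X; N4→X.
Only (N3, X) has each player best-responding; Nash payoffs (7, -1).
Union earns 3 sequentially versus 7 at the Nash outcome: worse off.

worse off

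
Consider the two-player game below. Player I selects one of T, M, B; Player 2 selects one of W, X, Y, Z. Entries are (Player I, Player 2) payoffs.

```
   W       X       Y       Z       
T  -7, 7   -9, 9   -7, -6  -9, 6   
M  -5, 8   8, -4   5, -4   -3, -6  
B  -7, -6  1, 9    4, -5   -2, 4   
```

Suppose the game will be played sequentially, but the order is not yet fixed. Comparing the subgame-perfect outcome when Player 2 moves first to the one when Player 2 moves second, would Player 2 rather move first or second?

second

If Player I leads: Player 2's best replies are T→X, M→W, B→X; Player I's induced payoffs -9, -5, 1; outcome (B, X), payoffs (1, 9).
If Player 2 leads: Player I's best replies are W→M, X→M, Y→M, Z→B; Player 2's induced payoffs 8, -4, -4, 4; outcome (M, W), payoffs (-5, 8).
Player 2 gets 8 moving first and 9 moving second, so Player 2 prefers to move second.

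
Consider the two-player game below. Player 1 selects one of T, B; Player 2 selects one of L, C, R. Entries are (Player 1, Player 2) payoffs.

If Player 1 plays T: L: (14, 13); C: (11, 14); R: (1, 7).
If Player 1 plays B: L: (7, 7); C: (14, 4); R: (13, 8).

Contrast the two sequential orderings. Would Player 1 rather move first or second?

If Player 1 leads: Player 2's best replies are T→C, B→R; Player 1's induced payoffs 11, 13; outcome (B, R), payoffs (13, 8).
If Player 2 leads: Player 1's best replies are L→T, C→B, R→B; Player 2's induced payoffs 13, 4, 8; outcome (T, L), payoffs (14, 13).
Player 1 gets 13 moving first and 14 moving second, so Player 1 prefers to move second.

second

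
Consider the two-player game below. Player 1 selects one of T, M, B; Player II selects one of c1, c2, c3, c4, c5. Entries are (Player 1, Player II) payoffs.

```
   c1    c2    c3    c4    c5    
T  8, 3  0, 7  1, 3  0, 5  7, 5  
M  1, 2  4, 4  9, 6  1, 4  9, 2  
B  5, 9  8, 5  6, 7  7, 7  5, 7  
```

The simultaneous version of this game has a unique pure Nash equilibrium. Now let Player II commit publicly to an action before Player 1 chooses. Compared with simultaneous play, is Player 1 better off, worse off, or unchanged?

Player 1 best-responds to each possible Player II move:
- c1 → Player 1 plays T (best of 8, 1, 5); Player II gets 3.
- c2 → Player 1 plays B (best of 0, 4, 8); Player II gets 5.
- c3 → Player 1 plays M (best of 1, 9, 6); Player II gets 6.
- c4 → Player 1 plays B (best of 0, 1, 7); Player II gets 7.
- c5 → Player 1 plays M (best of 7, 9, 5); Player II gets 2.
Maximizing over 3, 5, 6, 7, 2, Player II chooses c4. Subgame-perfect outcome: (B, c4) with payoffs (7, 7).
Now find the simultaneous Nash equilibrium.
Player 1's best replies: c1→T; c2→B; c3→M; c4→B; c5→M.
Player II's best replies: T→c2; M→c3; B→c1.
Only (M, c3) has each player best-responding; Nash payoffs (9, 6).
Player 1 earns 7 sequentially versus 9 at the Nash outcome: worse off.

worse off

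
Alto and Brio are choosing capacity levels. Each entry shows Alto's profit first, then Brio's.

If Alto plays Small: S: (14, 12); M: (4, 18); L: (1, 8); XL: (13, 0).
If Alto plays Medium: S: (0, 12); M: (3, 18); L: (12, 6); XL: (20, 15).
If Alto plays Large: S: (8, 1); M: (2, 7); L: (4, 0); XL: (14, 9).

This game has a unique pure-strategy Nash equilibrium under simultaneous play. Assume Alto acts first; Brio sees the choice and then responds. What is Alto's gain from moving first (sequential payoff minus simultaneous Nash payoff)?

Solve by backward induction (Alto leads).
- Small: Brio compares 12, 18, 8, 0 and picks M; Alto would get 4.
- Medium: Brio compares 12, 18, 6, 15 and picks M; Alto would get 3.
- Large: Brio compares 1, 7, 0, 9 and picks XL; Alto would get 14.
Alto's induced payoffs are 4, 3, 14, so Alto commits to Large. Subgame-perfect outcome: (Large, XL) with payoffs (14, 9).
Now find the simultaneous Nash equilibrium.
Alto's best replies: S→Small; M→Small; L→Medium; XL→Medium.
Brio's best replies: Small→M; Medium→M; Large→XL.
Only (Small, M) has each player best-responding; Nash payoffs (4, 18).
Alto's commitment gain: 14 − 4 = 10.

10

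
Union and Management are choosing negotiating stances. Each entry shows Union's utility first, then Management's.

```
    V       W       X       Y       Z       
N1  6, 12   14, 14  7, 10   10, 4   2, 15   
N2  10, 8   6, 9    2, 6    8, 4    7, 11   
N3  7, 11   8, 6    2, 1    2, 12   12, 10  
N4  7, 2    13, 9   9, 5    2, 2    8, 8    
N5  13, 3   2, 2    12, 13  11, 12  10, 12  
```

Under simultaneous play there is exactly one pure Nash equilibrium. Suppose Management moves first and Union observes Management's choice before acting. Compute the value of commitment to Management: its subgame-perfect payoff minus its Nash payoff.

Backward induction with Management moving first.
- V: Union compares 6, 10, 7, 7, 13 and picks N5; Management would get 3.
- W: Union compares 14, 6, 8, 13, 2 and picks N1; Management would get 14.
- X: Union compares 7, 2, 2, 9, 12 and picks N5; Management would get 13.
- Y: Union compares 10, 8, 2, 2, 11 and picks N5; Management would get 12.
- Z: Union compares 2, 7, 12, 8, 10 and picks N3; Management would get 10.
Management's induced payoffs are 3, 14, 13, 12, 10, so Management commits to W. Subgame-perfect outcome: (N1, W) with payoffs (14, 14).
Now find the simultaneous Nash equilibrium.
Union's best replies: V→N5; W→N1; X→N5; Y→N5; Z→N3.
Management's best replies: N1→Z; N2→Z; N3→Y; N4→W; N5→X.
Only (N5, X) has each player best-responding; Nash payoffs (12, 13).
Management's commitment gain: 14 − 13 = 1.

1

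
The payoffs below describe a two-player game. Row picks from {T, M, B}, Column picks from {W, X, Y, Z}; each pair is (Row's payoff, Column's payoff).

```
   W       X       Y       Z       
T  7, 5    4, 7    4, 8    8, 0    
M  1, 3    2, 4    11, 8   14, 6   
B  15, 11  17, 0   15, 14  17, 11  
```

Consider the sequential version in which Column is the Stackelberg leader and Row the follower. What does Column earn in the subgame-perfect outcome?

Row best-responds to each possible Column move:
- W: Row compares 7, 1, 15 and picks B; Column would get 11.
- X: Row compares 4, 2, 17 and picks B; Column would get 0.
- Y: Row compares 4, 11, 15 and picks B; Column would get 14.
- Z: Row compares 8, 14, 17 and picks B; Column would get 11.
Among 11, 0, 14, 11, the best is 14 at Y. Subgame-perfect outcome: (B, Y) with payoffs (15, 14).

14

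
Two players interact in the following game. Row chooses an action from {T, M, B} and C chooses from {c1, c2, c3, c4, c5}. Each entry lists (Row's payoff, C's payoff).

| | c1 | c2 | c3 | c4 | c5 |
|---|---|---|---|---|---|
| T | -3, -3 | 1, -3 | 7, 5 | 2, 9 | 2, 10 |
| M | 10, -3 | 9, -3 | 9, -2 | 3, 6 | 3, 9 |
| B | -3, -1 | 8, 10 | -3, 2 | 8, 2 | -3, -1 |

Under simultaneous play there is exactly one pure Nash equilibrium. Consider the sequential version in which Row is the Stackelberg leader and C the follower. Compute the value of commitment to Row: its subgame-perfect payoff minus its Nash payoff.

Backward induction with Row moving first.
- T → C plays c5 (best of -3, -3, 5, 9, 10); Row gets 2.
- M → C plays c5 (best of -3, -3, -2, 6, 9); Row gets 3.
- B → C plays c2 (best of -1, 10, 2, 2, -1); Row gets 8.
Among 2, 3, 8, the best is 8 at B. Subgame-perfect outcome: (B, c2) with payoffs (8, 10).
For the simultaneous game, intersect best replies.
Row's best replies: c1→M; c2→M; c3→M; c4→B; c5→M.
C's best replies: T→c5; M→c5; B→c2.
Only (M, c5) has each player best-responding; Nash payoffs (3, 9).
Row's commitment gain: 8 − 3 = 5.

5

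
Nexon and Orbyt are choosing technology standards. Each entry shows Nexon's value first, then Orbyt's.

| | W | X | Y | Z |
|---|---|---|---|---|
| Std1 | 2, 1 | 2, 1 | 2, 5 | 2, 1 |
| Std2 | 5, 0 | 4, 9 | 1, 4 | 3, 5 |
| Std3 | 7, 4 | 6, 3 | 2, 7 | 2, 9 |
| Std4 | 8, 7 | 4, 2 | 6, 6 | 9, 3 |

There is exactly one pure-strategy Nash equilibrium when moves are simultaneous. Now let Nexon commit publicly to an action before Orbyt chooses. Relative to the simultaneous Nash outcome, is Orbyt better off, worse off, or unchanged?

Backward induction with Nexon moving first.
- Std1 → Orbyt plays Y (best of 1, 1, 5, 1); Nexon gets 2.
- Std2 → Orbyt plays X (best of 0, 9, 4, 5); Nexon gets 4.
- Std3 → Orbyt plays Z (best of 4, 3, 7, 9); Nexon gets 2.
- Std4 → Orbyt plays W (best of 7, 2, 6, 3); Nexon gets 8.
Nexon's induced payoffs are 2, 4, 2, 8, so Nexon commits to Std4. Subgame-perfect outcome: (Std4, W) with payoffs (8, 7).
Under simultaneous play:
Nexon's best replies: W→Std4; X→Std3; Y→Std4; Z→Std4.
Orbyt's best replies: Std1→Y; Std2→X; Std3→Z; Std4→W.
Only (Std4, W) has each player best-responding; Nash payoffs (8, 7).
Orbyt earns 7 sequentially versus 7 at the Nash outcome: unchanged.

unchanged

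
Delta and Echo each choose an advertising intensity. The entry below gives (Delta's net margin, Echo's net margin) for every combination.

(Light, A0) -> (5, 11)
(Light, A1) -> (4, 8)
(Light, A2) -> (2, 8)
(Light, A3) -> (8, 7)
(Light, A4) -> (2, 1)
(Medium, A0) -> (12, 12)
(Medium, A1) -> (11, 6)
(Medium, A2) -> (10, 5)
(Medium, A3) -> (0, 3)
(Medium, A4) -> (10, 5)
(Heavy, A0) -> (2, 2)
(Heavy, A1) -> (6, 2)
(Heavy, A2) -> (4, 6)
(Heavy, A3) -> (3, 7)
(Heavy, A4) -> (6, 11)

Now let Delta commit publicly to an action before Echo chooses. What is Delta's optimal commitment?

Medium

Solve by backward induction (Delta leads).
- Light: Echo compares 11, 8, 8, 7, 1 and picks A0; Delta would get 5.
- Medium: Echo compares 12, 6, 5, 3, 5 and picks A0; Delta would get 12.
- Heavy: Echo compares 2, 2, 6, 7, 11 and picks A4; Delta would get 6.
Delta's induced payoffs are 5, 12, 6, so Delta commits to Medium. Subgame-perfect outcome: (Medium, A0) with payoffs (12, 12).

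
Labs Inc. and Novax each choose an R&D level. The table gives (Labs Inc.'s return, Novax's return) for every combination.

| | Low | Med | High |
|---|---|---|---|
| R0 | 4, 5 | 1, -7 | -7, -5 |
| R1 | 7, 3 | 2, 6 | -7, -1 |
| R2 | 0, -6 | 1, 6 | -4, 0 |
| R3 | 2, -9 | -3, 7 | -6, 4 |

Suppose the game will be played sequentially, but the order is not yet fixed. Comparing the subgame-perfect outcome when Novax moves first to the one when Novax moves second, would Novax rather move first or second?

first

If Labs Inc. leads: Novax's best replies are R0→Low, R1→Med, R2→Med, R3→Med; Labs Inc.'s induced payoffs 4, 2, 1, -3; outcome (R0, Low), payoffs (4, 5).
If Novax leads: Labs Inc.'s best replies are Low→R1, Med→R1, High→R2; Novax's induced payoffs 3, 6, 0; outcome (R1, Med), payoffs (2, 6).
Novax gets 6 moving first and 5 moving second, so Novax prefers to move first.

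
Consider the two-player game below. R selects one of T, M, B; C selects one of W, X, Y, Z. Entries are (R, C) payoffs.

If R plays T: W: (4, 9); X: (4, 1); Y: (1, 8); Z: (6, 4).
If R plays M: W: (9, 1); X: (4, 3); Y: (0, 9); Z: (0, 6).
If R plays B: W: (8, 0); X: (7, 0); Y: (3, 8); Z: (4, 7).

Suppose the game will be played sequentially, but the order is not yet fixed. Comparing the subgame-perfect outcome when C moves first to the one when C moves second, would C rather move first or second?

second

If R leads: C's best replies are T→W, M→Y, B→Y; R's induced payoffs 4, 0, 3; outcome (T, W), payoffs (4, 9).
If C leads: R's best replies are W→M, X→B, Y→B, Z→T; C's induced payoffs 1, 0, 8, 4; outcome (B, Y), payoffs (3, 8).
C gets 8 moving first and 9 moving second, so C prefers to move second.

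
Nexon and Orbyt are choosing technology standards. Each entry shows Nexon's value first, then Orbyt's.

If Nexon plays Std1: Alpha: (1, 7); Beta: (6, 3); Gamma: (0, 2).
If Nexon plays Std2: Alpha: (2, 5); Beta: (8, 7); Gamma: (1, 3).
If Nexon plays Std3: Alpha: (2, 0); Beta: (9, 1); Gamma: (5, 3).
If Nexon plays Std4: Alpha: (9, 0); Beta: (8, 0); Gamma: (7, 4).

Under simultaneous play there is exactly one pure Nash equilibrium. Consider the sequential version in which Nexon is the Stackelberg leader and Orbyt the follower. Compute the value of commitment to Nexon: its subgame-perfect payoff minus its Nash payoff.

Orbyt best-responds to each possible Nexon move:
- Std1 → Orbyt plays Alpha (best of 7, 3, 2); Nexon gets 1.
- Std2 → Orbyt plays Beta (best of 5, 7, 3); Nexon gets 8.
- Std3 → Orbyt plays Gamma (best of 0, 1, 3); Nexon gets 5.
- Std4 → Orbyt plays Gamma (best of 0, 0, 4); Nexon gets 7.
Maximizing over 1, 8, 5, 7, Nexon chooses Std2. Subgame-perfect outcome: (Std2, Beta) with payoffs (8, 7).
Under simultaneous play:
Nexon's best replies: Alpha→Std4; Beta→Std3; Gamma→Std4.
Orbyt's best replies: Std1→Alpha; Std2→Beta; Std3→Gamma; Std4→Gamma.
The unique mutual best reply is (Std4, Gamma), giving (7, 4).
Nexon's commitment gain: 8 − 7 = 1.

1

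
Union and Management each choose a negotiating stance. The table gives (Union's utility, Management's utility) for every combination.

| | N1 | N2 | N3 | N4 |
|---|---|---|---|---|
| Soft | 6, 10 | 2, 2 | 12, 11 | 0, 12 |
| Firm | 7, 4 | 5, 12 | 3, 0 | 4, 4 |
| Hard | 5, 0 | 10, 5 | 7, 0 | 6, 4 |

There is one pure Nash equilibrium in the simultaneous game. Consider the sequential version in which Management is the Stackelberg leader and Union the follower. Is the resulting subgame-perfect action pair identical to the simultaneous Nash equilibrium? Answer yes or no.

Backward induction with Management moving first.
- N1: BR = Firm, leader payoff 4.
- N2: BR = Hard, leader payoff 5.
- N3: BR = Soft, leader payoff 11.
- N4: BR = Hard, leader payoff 4.
Management's induced payoffs are 4, 5, 11, 4, so Management commits to N3. Subgame-perfect outcome: (Soft, N3) with payoffs (12, 11).
Under simultaneous play:
Union's best replies: N1→Firm; N2→Hard; N3→Soft; N4→Hard.
Management's best replies: Soft→N4; Firm→N2; Hard→N2.
Only (Hard, N2) has each player best-responding; Nash payoffs (10, 5).
Sequential outcome (Soft, N3) differs from the Nash profile (Hard, N2).

no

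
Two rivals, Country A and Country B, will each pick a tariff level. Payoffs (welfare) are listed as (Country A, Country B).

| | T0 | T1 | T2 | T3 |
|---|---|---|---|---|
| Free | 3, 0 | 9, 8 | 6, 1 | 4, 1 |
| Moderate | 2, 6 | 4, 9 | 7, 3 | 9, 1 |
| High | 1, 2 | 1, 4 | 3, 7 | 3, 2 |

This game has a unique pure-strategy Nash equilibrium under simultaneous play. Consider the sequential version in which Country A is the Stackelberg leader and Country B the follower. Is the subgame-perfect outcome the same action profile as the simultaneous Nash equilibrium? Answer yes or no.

Solve by backward induction (Country A leads).
- Free: Country B compares 0, 8, 1, 1 and picks T1; Country A would get 9.
- Moderate: Country B compares 6, 9, 3, 1 and picks T1; Country A would get 4.
- High: Country B compares 2, 4, 7, 2 and picks T2; Country A would get 3.
Country A's induced payoffs are 9, 4, 3, so Country A commits to Free. Subgame-perfect outcome: (Free, T1) with payoffs (9, 8).
For the simultaneous game, intersect best replies.
Country A's best replies: T0→Free; T1→Free; T2→Moderate; T3→Moderate.
Country B's best replies: Free→T1; Moderate→T1; High→T2.
Only (Free, T1) has each player best-responding; Nash payoffs (9, 8).
Sequential outcome (Free, T1) coincides with the Nash profile (Free, T1).

yes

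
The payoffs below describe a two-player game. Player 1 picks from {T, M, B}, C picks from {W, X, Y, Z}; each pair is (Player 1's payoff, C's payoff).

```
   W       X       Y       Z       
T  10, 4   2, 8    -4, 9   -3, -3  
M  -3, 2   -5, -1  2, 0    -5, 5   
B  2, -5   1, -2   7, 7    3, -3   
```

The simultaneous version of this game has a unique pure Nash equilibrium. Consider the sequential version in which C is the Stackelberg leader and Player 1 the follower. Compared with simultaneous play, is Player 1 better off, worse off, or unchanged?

Backward induction with C moving first.
- W: Player 1 compares 10, -3, 2 and picks T; C would get 4.
- X: Player 1 compares 2, -5, 1 and picks T; C would get 8.
- Y: Player 1 compares -4, 2, 7 and picks B; C would get 7.
- Z: Player 1 compares -3, -5, 3 and picks B; C would get -3.
Among 4, 8, 7, -3, the best is 8 at X. Subgame-perfect outcome: (T, X) with payoffs (2, 8).
For the simultaneous game, intersect best replies.
Player 1's best replies: W→T; X→T; Y→B; Z→B.
C's best replies: T→Y; M→Z; B→Y.
Only (B, Y) has each player best-responding; Nash payoffs (7, 7).
Player 1 earns 2 sequentially versus 7 at the Nash outcome: worse off.

worse off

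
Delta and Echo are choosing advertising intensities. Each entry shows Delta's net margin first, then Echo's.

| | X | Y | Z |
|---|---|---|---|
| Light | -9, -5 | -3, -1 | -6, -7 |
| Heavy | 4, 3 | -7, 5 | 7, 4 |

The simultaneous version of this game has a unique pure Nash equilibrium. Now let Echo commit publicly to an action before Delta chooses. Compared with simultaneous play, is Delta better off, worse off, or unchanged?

better off

Solve by backward induction (Echo leads).
- X: BR = Heavy, leader payoff 3.
- Y: BR = Light, leader payoff -1.
- Z: BR = Heavy, leader payoff 4.
Maximizing over 3, -1, 4, Echo chooses Z. Subgame-perfect outcome: (Heavy, Z) with payoffs (7, 4).
Under simultaneous play:
Delta's best replies: X→Heavy; Y→Light; Z→Heavy.
Echo's best replies: Light→Y; Heavy→Y.
The unique mutual best reply is (Light, Y), giving (-3, -1).
Delta earns 7 sequentially versus -3 at the Nash outcome: better off.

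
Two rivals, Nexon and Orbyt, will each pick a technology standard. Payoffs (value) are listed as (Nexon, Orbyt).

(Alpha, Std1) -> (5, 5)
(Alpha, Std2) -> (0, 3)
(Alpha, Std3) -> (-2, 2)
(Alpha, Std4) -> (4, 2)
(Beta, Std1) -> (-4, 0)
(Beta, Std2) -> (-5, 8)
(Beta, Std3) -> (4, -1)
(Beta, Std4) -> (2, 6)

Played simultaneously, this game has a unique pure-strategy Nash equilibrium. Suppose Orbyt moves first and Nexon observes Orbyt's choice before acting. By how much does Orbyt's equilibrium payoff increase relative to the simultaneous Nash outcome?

0

Work backward from Nexon's decision.
- Std1 → Nexon plays Alpha (best of 5, -4); Orbyt gets 5.
- Std2 → Nexon plays Alpha (best of 0, -5); Orbyt gets 3.
- Std3 → Nexon plays Beta (best of -2, 4); Orbyt gets -1.
- Std4 → Nexon plays Alpha (best of 4, 2); Orbyt gets 2.
Orbyt's induced payoffs are 5, 3, -1, 2, so Orbyt commits to Std1. Subgame-perfect outcome: (Alpha, Std1) with payoffs (5, 5).
Now find the simultaneous Nash equilibrium.
Nexon's best replies: Std1→Alpha; Std2→Alpha; Std3→Beta; Std4→Alpha.
Orbyt's best replies: Alpha→Std1; Beta→Std2.
The unique mutual best reply is (Alpha, Std1), giving (5, 5).
Orbyt's commitment gain: 5 − 5 = 0.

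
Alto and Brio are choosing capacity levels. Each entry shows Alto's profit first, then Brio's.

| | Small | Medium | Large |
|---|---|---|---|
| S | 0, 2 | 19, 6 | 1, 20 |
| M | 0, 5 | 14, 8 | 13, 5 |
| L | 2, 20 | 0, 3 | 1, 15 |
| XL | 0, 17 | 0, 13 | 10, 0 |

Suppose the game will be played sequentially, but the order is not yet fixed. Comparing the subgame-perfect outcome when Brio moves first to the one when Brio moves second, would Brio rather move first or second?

If Alto leads: Brio's best replies are S→Large, M→Medium, L→Small, XL→Small; Alto's induced payoffs 1, 14, 2, 0; outcome (M, Medium), payoffs (14, 8).
If Brio leads: Alto's best replies are Small→L, Medium→S, Large→M; Brio's induced payoffs 20, 6, 5; outcome (L, Small), payoffs (2, 20).
Brio gets 20 moving first and 8 moving second, so Brio prefers to move first.

first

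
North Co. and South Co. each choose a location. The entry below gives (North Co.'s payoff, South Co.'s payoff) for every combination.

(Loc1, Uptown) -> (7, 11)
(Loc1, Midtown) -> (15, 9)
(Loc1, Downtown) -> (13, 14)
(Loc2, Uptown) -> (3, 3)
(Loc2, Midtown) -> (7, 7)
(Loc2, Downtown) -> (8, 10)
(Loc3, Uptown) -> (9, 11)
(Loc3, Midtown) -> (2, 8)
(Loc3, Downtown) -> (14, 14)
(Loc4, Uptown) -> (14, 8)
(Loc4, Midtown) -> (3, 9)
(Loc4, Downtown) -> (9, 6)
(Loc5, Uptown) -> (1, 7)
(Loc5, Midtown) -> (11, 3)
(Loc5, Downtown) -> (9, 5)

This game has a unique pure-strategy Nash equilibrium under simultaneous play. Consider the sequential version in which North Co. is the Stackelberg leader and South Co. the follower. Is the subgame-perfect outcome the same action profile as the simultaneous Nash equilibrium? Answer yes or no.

Solve by backward induction (North Co. leads).
- Loc1: South Co. compares 11, 9, 14 and picks Downtown; North Co. would get 13.
- Loc2: South Co. compares 3, 7, 10 and picks Downtown; North Co. would get 8.
- Loc3: South Co. compares 11, 8, 14 and picks Downtown; North Co. would get 14.
- Loc4: South Co. compares 8, 9, 6 and picks Midtown; North Co. would get 3.
- Loc5: South Co. compares 7, 3, 5 and picks Uptown; North Co. would get 1.
North Co.'s induced payoffs are 13, 8, 14, 3, 1, so North Co. commits to Loc3. Subgame-perfect outcome: (Loc3, Downtown) with payoffs (14, 14).
Under simultaneous play:
North Co.'s best replies: Uptown→Loc4; Midtown→Loc1; Downtown→Loc3.
South Co.'s best replies: Loc1→Downtown; Loc2→Downtown; Loc3→Downtown; Loc4→Midtown; Loc5→Uptown.
The unique mutual best reply is (Loc3, Downtown), giving (14, 14).
Sequential outcome (Loc3, Downtown) coincides with the Nash profile (Loc3, Downtown).

yes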